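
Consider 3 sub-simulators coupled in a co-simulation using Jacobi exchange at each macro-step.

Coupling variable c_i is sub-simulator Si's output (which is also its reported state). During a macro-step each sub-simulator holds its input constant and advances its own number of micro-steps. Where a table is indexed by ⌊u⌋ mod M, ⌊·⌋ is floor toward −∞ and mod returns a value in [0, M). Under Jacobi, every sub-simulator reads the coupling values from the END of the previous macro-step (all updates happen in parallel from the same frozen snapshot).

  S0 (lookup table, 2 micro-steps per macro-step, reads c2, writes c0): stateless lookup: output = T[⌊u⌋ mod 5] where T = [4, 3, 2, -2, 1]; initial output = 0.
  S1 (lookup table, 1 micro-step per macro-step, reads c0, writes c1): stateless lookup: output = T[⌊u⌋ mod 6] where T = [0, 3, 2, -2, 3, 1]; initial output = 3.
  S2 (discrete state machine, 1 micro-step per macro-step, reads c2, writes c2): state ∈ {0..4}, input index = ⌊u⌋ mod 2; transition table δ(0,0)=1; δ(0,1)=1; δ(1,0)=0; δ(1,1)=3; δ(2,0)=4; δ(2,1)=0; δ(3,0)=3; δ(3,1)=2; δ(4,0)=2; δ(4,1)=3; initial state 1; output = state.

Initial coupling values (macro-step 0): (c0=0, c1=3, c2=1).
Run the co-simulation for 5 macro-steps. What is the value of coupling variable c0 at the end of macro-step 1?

c0 at macro-step 1 = 3

macro 1: S0 reads c2=1 → after 2×micro: 3; S1 reads c0=0 → after 1×micro: 0; S2 reads c2=1 → after 1×micro: 3 ⇒ (c0=3, c1=0, c2=3)
macro 2: S0 reads c2=3 → after 2×micro: -2; S1 reads c0=3 → after 1×micro: -2; S2 reads c2=3 → after 1×micro: 2 ⇒ (c0=-2, c1=-2, c2=2)
macro 3: S0 reads c2=2 → after 2×micro: 2; S1 reads c0=-2 → after 1×micro: 3; S2 reads c2=2 → after 1×micro: 4 ⇒ (c0=2, c1=3, c2=4)
macro 4: S0 reads c2=4 → after 2×micro: 1; S1 reads c0=2 → after 1×micro: 2; S2 reads c2=4 → after 1×micro: 2 ⇒ (c0=1, c1=2, c2=2)
macro 5: S0 reads c2=2 → after 2×micro: 2; S1 reads c0=1 → after 1×micro: 3; S2 reads c2=2 → after 1×micro: 4 ⇒ (c0=2, c1=3, c2=4)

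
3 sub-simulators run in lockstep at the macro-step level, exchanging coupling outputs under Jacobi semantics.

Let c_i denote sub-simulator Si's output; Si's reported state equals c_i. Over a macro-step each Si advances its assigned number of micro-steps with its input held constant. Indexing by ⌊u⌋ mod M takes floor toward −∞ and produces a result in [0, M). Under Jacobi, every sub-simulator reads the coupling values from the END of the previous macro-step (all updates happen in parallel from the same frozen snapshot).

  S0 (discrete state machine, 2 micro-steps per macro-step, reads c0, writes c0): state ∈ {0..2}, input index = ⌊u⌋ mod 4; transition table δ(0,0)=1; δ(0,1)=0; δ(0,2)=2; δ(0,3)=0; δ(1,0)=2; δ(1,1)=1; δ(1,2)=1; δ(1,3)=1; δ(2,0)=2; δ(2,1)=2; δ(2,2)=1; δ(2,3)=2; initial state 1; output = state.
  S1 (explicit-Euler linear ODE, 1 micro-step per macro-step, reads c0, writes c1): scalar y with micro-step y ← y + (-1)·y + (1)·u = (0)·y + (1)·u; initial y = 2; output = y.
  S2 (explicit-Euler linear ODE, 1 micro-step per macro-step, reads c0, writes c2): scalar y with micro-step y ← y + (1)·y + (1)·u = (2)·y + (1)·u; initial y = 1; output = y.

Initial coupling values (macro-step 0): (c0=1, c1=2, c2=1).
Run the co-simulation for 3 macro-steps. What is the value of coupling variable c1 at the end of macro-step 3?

macro 1: S0 reads c0=1 → after 2×micro: 1; S1 reads c0=1 → after 1×micro: 1; S2 reads c0=1 → after 1×micro: 3 ⇒ (c0=1, c1=1, c2=3)
macro 2: S0 reads c0=1 → after 2×micro: 1; S1 reads c0=1 → after 1×micro: 1; S2 reads c0=1 → after 1×micro: 7 ⇒ (c0=1, c1=1, c2=7)
macro 3: S0 reads c0=1 → after 2×micro: 1; S1 reads c0=1 → after 1×micro: 1; S2 reads c0=1 → after 1×micro: 15 ⇒ (c0=1, c1=1, c2=15)

c1 at macro-step 3 = 1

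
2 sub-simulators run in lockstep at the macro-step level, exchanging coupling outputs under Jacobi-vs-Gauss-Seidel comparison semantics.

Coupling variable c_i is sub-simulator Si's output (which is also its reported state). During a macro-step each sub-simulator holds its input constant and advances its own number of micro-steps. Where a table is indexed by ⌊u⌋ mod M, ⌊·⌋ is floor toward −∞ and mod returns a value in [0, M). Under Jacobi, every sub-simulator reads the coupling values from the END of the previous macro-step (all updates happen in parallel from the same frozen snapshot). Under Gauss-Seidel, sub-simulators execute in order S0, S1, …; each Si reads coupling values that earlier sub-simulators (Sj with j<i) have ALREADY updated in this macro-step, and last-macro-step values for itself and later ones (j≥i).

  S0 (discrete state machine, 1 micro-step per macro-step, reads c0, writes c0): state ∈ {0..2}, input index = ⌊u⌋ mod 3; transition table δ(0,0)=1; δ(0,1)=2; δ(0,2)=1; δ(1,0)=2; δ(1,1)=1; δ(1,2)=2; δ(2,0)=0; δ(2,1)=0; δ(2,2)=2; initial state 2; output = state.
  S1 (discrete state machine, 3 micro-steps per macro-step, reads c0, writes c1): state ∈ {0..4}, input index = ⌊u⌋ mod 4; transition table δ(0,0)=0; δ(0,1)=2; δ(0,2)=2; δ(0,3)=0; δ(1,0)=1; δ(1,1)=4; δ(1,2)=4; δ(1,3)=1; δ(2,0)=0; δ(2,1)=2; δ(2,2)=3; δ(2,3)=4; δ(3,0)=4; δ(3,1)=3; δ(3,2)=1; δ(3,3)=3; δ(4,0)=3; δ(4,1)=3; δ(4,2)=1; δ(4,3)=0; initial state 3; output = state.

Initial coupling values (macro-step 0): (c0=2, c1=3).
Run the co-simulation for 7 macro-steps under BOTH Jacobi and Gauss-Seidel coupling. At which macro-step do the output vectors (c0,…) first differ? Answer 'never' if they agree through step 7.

[Jacobi] macro 1: S0 reads c0=2 → after 1×micro: 2; S1 reads c0=2 → after 3×micro: 1 ⇒ (c0=2, c1=1)
[Jacobi] macro 2: S0 reads c0=2 → after 1×micro: 2; S1 reads c0=2 → after 3×micro: 4 ⇒ (c0=2, c1=4)
[Jacobi] macro 3: S0 reads c0=2 → after 1×micro: 2; S1 reads c0=2 → after 3×micro: 1 ⇒ (c0=2, c1=1)
[Jacobi] macro 4: S0 reads c0=2 → after 1×micro: 2; S1 reads c0=2 → after 3×micro: 4 ⇒ (c0=2, c1=4)
[Jacobi] macro 5: S0 reads c0=2 → after 1×micro: 2; S1 reads c0=2 → after 3×micro: 1 ⇒ (c0=2, c1=1)
[Jacobi] macro 6: S0 reads c0=2 → after 1×micro: 2; S1 reads c0=2 → after 3×micro: 4 ⇒ (c0=2, c1=4)
[Jacobi] macro 7: S0 reads c0=2 → after 1×micro: 2; S1 reads c0=2 → after 3×micro: 1 ⇒ (c0=2, c1=1)
[Gauss-Seidel] macro 1: S0 reads c0=2 → after 1×micro: 2; S1 reads c0=2 → after 3×micro: 1 ⇒ (c0=2, c1=1)
[Gauss-Seidel] macro 2: S0 reads c0=2 → after 1×micro: 2; S1 reads c0=2 → after 3×micro: 4 ⇒ (c0=2, c1=4)
[Gauss-Seidel] macro 3: S0 reads c0=2 → after 1×micro: 2; S1 reads c0=2 → after 3×micro: 1 ⇒ (c0=2, c1=1)
[Gauss-Seidel] macro 4: S0 reads c0=2 → after 1×micro: 2; S1 reads c0=2 → after 3×micro: 4 ⇒ (c0=2, c1=4)
[Gauss-Seidel] macro 5: S0 reads c0=2 → after 1×micro: 2; S1 reads c0=2 → after 3×micro: 1 ⇒ (c0=2, c1=1)
[Gauss-Seidel] macro 6: S0 reads c0=2 → after 1×micro: 2; S1 reads c0=2 → after 3×micro: 4 ⇒ (c0=2, c1=4)
[Gauss-Seidel] macro 7: S0 reads c0=2 → after 1×micro: 2; S1 reads c0=2 → after 3×micro: 1 ⇒ (c0=2, c1=1)

first divergence at macro-step: never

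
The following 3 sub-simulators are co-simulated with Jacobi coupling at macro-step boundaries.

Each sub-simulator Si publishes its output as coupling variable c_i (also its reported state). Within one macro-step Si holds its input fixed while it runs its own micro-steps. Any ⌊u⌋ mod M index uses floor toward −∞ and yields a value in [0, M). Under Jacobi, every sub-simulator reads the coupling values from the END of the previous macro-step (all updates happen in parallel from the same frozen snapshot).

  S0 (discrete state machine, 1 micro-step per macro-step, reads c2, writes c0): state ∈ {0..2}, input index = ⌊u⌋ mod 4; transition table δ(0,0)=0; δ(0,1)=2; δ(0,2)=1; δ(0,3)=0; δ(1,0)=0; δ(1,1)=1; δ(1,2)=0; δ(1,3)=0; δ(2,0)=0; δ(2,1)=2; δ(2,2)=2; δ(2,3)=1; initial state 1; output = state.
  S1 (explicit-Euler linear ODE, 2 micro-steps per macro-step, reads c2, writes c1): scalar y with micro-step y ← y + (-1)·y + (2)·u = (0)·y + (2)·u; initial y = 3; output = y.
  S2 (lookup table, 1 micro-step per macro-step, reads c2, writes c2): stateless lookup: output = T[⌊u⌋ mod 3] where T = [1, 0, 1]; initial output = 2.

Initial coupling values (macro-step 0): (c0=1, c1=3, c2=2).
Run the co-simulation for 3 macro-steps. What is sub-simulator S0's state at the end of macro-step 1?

macro 1: S0 reads c2=2 → after 1×micro: 0; S1 reads c2=2 → after 2×micro: 4; S2 reads c2=2 → after 1×micro: 1 ⇒ (c0=0, c1=4, c2=1)
macro 2: S0 reads c2=1 → after 1×micro: 2; S1 reads c2=1 → after 2×micro: 2; S2 reads c2=1 → after 1×micro: 0 ⇒ (c0=2, c1=2, c2=0)
macro 3: S0 reads c2=0 → after 1×micro: 0; S1 reads c2=0 → after 2×micro: 0; S2 reads c2=0 → after 1×micro: 1 ⇒ (c0=0, c1=0, c2=1)

S0 state at macro-step 1 = 0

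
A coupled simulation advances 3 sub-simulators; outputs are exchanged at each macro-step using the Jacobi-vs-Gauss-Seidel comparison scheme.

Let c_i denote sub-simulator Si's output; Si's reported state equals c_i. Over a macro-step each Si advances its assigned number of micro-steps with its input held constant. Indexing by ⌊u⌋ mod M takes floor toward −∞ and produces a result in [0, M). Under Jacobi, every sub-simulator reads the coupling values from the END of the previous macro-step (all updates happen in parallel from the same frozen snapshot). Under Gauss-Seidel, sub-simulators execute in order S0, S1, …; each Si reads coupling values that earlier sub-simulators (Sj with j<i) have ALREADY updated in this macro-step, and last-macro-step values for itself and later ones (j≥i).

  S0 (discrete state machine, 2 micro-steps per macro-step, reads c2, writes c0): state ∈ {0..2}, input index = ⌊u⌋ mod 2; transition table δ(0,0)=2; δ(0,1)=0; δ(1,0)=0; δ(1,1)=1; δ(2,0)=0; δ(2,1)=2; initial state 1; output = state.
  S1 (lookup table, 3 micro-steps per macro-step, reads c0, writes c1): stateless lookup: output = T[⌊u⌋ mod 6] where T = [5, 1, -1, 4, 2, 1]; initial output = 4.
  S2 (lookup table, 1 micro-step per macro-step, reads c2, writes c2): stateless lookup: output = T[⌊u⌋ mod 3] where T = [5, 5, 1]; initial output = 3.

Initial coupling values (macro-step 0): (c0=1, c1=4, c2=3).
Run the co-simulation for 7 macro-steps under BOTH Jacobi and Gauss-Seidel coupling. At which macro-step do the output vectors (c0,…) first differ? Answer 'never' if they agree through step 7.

first divergence at macro-step: never

[Jacobi] macro 1: S0 reads c2=3 → after 2×micro: 1; S1 reads c0=1 → after 3×micro: 1; S2 reads c2=3 → after 1×micro: 5 ⇒ (c0=1, c1=1, c2=5)
[Jacobi] macro 2: S0 reads c2=5 → after 2×micro: 1; S1 reads c0=1 → after 3×micro: 1; S2 reads c2=5 → after 1×micro: 1 ⇒ (c0=1, c1=1, c2=1)
[Jacobi] macro 3: S0 reads c2=1 → after 2×micro: 1; S1 reads c0=1 → after 3×micro: 1; S2 reads c2=1 → after 1×micro: 5 ⇒ (c0=1, c1=1, c2=5)
[Jacobi] macro 4: S0 reads c2=5 → after 2×micro: 1; S1 reads c0=1 → after 3×micro: 1; S2 reads c2=5 → after 1×micro: 1 ⇒ (c0=1, c1=1, c2=1)
[Jacobi] macro 5: S0 reads c2=1 → after 2×micro: 1; S1 reads c0=1 → after 3×micro: 1; S2 reads c2=1 → after 1×micro: 5 ⇒ (c0=1, c1=1, c2=5)
[Jacobi] macro 6: S0 reads c2=5 → after 2×micro: 1; S1 reads c0=1 → after 3×micro: 1; S2 reads c2=5 → after 1×micro: 1 ⇒ (c0=1, c1=1, c2=1)
[Jacobi] macro 7: S0 reads c2=1 → after 2×micro: 1; S1 reads c0=1 → after 3×micro: 1; S2 reads c2=1 → after 1×micro: 5 ⇒ (c0=1, c1=1, c2=5)
[Gauss-Seidel] macro 1: S0 reads c2=3 → after 2×micro: 1; S1 reads c0=1 → after 3×micro: 1; S2 reads c2=3 → after 1×micro: 5 ⇒ (c0=1, c1=1, c2=5)
[Gauss-Seidel] macro 2: S0 reads c2=5 → after 2×micro: 1; S1 reads c0=1 → after 3×micro: 1; S2 reads c2=5 → after 1×micro: 1 ⇒ (c0=1, c1=1, c2=1)
[Gauss-Seidel] macro 3: S0 reads c2=1 → after 2×micro: 1; S1 reads c0=1 → after 3×micro: 1; S2 reads c2=1 → after 1×micro: 5 ⇒ (c0=1, c1=1, c2=5)
[Gauss-Seidel] macro 4: S0 reads c2=5 → after 2×micro: 1; S1 reads c0=1 → after 3×micro: 1; S2 reads c2=5 → after 1×micro: 1 ⇒ (c0=1, c1=1, c2=1)
[Gauss-Seidel] macro 5: S0 reads c2=1 → after 2×micro: 1; S1 reads c0=1 → after 3×micro: 1; S2 reads c2=1 → after 1×micro: 5 ⇒ (c0=1, c1=1, c2=5)
[Gauss-Seidel] macro 6: S0 reads c2=5 → after 2×micro: 1; S1 reads c0=1 → after 3×micro: 1; S2 reads c2=5 → after 1×micro: 1 ⇒ (c0=1, c1=1, c2=1)
[Gauss-Seidel] macro 7: S0 reads c2=1 → after 2×micro: 1; S1 reads c0=1 → after 3×micro: 1; S2 reads c2=1 → after 1×micro: 5 ⇒ (c0=1, c1=1, c2=5)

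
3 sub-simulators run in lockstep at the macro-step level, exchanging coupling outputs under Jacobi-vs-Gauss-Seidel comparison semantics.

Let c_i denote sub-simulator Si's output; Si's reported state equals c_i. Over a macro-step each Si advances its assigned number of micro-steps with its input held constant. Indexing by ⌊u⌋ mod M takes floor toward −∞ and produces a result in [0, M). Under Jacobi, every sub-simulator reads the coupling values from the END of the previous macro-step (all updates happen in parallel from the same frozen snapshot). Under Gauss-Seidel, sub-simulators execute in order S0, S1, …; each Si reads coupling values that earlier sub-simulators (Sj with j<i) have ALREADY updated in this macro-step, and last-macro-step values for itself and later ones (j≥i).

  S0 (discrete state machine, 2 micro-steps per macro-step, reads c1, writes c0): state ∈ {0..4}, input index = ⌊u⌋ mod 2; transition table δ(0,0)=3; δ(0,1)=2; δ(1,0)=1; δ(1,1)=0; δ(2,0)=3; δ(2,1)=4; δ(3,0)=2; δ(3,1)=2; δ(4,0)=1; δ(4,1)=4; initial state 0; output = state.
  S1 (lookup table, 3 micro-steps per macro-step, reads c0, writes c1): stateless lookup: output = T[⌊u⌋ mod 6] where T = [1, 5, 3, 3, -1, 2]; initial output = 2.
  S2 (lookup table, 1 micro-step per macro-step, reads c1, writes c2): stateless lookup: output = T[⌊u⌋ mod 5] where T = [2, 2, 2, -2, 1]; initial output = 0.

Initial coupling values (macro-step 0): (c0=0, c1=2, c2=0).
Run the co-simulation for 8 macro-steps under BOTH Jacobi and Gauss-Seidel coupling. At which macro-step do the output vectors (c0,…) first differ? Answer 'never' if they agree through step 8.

first divergence at macro-step: 1

[Jacobi] macro 1: S0 reads c1=2 → after 2×micro: 2; S1 reads c0=0 → after 3×micro: 1; S2 reads c1=2 → after 1×micro: 2 ⇒ (c0=2, c1=1, c2=2)
[Jacobi] macro 2: S0 reads c1=1 → after 2×micro: 4; S1 reads c0=2 → after 3×micro: 3; S2 reads c1=1 → after 1×micro: 2 ⇒ (c0=4, c1=3, c2=2)
[Jacobi] macro 3: S0 reads c1=3 → after 2×micro: 4; S1 reads c0=4 → after 3×micro: -1; S2 reads c1=3 → after 1×micro: -2 ⇒ (c0=4, c1=-1, c2=-2)
[Jacobi] macro 4: S0 reads c1=-1 → after 2×micro: 4; S1 reads c0=4 → after 3×micro: -1; S2 reads c1=-1 → after 1×micro: 1 ⇒ (c0=4, c1=-1, c2=1)
[Jacobi] macro 5: S0 reads c1=-1 → after 2×micro: 4; S1 reads c0=4 → after 3×micro: -1; S2 reads c1=-1 → after 1×micro: 1 ⇒ (c0=4, c1=-1, c2=1)
[Jacobi] macro 6: S0 reads c1=-1 → after 2×micro: 4; S1 reads c0=4 → after 3×micro: -1; S2 reads c1=-1 → after 1×micro: 1 ⇒ (c0=4, c1=-1, c2=1)
[Jacobi] macro 7: S0 reads c1=-1 → after 2×micro: 4; S1 reads c0=4 → after 3×micro: -1; S2 reads c1=-1 → after 1×micro: 1 ⇒ (c0=4, c1=-1, c2=1)
[Jacobi] macro 8: S0 reads c1=-1 → after 2×micro: 4; S1 reads c0=4 → after 3×micro: -1; S2 reads c1=-1 → after 1×micro: 1 ⇒ (c0=4, c1=-1, c2=1)
[Gauss-Seidel] macro 1: S0 reads c1=2 → after 2×micro: 2; S1 reads c0=2 → after 3×micro: 3; S2 reads c1=3 → after 1×micro: -2 ⇒ (c0=2, c1=3, c2=-2)
[Gauss-Seidel] macro 2: S0 reads c1=3 → after 2×micro: 4; S1 reads c0=4 → after 3×micro: -1; S2 reads c1=-1 → after 1×micro: 1 ⇒ (c0=4, c1=-1, c2=1)
[Gauss-Seidel] macro 3: S0 reads c1=-1 → after 2×micro: 4; S1 reads c0=4 → after 3×micro: -1; S2 reads c1=-1 → after 1×micro: 1 ⇒ (c0=4, c1=-1, c2=1)
[Gauss-Seidel] macro 4: S0 reads c1=-1 → after 2×micro: 4; S1 reads c0=4 → after 3×micro: -1; S2 reads c1=-1 → after 1×micro: 1 ⇒ (c0=4, c1=-1, c2=1)
[Gauss-Seidel] macro 5: S0 reads c1=-1 → after 2×micro: 4; S1 reads c0=4 → after 3×micro: -1; S2 reads c1=-1 → after 1×micro: 1 ⇒ (c0=4, c1=-1, c2=1)
[Gauss-Seidel] macro 6: S0 reads c1=-1 → after 2×micro: 4; S1 reads c0=4 → after 3×micro: -1; S2 reads c1=-1 → after 1×micro: 1 ⇒ (c0=4, c1=-1, c2=1)
[Gauss-Seidel] macro 7: S0 reads c1=-1 → after 2×micro: 4; S1 reads c0=4 → after 3×micro: -1; S2 reads c1=-1 → after 1×micro: 1 ⇒ (c0=4, c1=-1, c2=1)
[Gauss-Seidel] macro 8: S0 reads c1=-1 → after 2×micro: 4; S1 reads c0=4 → after 3×micro: -1; S2 reads c1=-1 → after 1×micro: 1 ⇒ (c0=4, c1=-1, c2=1)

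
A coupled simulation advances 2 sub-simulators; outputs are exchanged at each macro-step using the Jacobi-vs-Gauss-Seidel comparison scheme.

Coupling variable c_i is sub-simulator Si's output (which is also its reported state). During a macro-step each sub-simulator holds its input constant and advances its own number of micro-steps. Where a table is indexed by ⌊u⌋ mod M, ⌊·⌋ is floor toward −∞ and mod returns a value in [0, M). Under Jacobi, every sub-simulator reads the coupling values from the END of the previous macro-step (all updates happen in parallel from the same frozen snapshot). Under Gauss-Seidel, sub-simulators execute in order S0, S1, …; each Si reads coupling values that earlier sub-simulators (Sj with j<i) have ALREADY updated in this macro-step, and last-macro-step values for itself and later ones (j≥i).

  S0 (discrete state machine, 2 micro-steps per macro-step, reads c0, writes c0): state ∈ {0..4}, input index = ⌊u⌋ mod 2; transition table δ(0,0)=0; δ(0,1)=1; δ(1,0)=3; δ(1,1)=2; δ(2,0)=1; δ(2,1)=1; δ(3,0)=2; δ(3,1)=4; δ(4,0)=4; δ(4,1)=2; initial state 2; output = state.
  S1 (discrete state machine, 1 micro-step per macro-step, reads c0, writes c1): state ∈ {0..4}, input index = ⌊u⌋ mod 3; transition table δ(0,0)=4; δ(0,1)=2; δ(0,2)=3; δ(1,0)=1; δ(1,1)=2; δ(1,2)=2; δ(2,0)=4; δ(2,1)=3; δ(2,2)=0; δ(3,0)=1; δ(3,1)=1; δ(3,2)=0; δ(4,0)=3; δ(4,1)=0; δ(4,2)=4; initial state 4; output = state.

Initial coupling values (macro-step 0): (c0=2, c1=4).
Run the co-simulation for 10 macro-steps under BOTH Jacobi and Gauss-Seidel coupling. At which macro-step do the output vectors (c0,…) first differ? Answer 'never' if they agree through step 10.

first divergence at macro-step: 1

[Jacobi] macro 1: S0 reads c0=2 → after 2×micro: 3; S1 reads c0=2 → after 1×micro: 4 ⇒ (c0=3, c1=4)
[Jacobi] macro 2: S0 reads c0=3 → after 2×micro: 2; S1 reads c0=3 → after 1×micro: 3 ⇒ (c0=2, c1=3)
[Jacobi] macro 3: S0 reads c0=2 → after 2×micro: 3; S1 reads c0=2 → after 1×micro: 0 ⇒ (c0=3, c1=0)
[Jacobi] macro 4: S0 reads c0=3 → after 2×micro: 2; S1 reads c0=3 → after 1×micro: 4 ⇒ (c0=2, c1=4)
[Jacobi] macro 5: S0 reads c0=2 → after 2×micro: 3; S1 reads c0=2 → after 1×micro: 4 ⇒ (c0=3, c1=4)
[Jacobi] macro 6: S0 reads c0=3 → after 2×micro: 2; S1 reads c0=3 → after 1×micro: 3 ⇒ (c0=2, c1=3)
[Jacobi] macro 7: S0 reads c0=2 → after 2×micro: 3; S1 reads c0=2 → after 1×micro: 0 ⇒ (c0=3, c1=0)
[Jacobi] macro 8: S0 reads c0=3 → after 2×micro: 2; S1 reads c0=3 → after 1×micro: 4 ⇒ (c0=2, c1=4)
[Jacobi] macro 9: S0 reads c0=2 → after 2×micro: 3; S1 reads c0=2 → after 1×micro: 4 ⇒ (c0=3, c1=4)
[Jacobi] macro 10: S0 reads c0=3 → after 2×micro: 2; S1 reads c0=3 → after 1×micro: 3 ⇒ (c0=2, c1=3)
[Gauss-Seidel] macro 1: S0 reads c0=2 → after 2×micro: 3; S1 reads c0=3 → after 1×micro: 3 ⇒ (c0=3, c1=3)
[Gauss-Seidel] macro 2: S0 reads c0=3 → after 2×micro: 2; S1 reads c0=2 → after 1×micro: 0 ⇒ (c0=2, c1=0)
[Gauss-Seidel] macro 3: S0 reads c0=2 → after 2×micro: 3; S1 reads c0=3 → after 1×micro: 4 ⇒ (c0=3, c1=4)
[Gauss-Seidel] macro 4: S0 reads c0=3 → after 2×micro: 2; S1 reads c0=2 → after 1×micro: 4 ⇒ (c0=2, c1=4)
[Gauss-Seidel] macro 5: S0 reads c0=2 → after 2×micro: 3; S1 reads c0=3 → after 1×micro: 3 ⇒ (c0=3, c1=3)
[Gauss-Seidel] macro 6: S0 reads c0=3 → after 2×micro: 2; S1 reads c0=2 → after 1×micro: 0 ⇒ (c0=2, c1=0)
[Gauss-Seidel] macro 7: S0 reads c0=2 → after 2×micro: 3; S1 reads c0=3 → after 1×micro: 4 ⇒ (c0=3, c1=4)
[Gauss-Seidel] macro 8: S0 reads c0=3 → after 2×micro: 2; S1 reads c0=2 → after 1×micro: 4 ⇒ (c0=2, c1=4)
[Gauss-Seidel] macro 9: S0 reads c0=2 → after 2×micro: 3; S1 reads c0=3 → after 1×micro: 3 ⇒ (c0=3, c1=3)
[Gauss-Seidel] macro 10: S0 reads c0=3 → after 2×micro: 2; S1 reads c0=2 → after 1×micro: 0 ⇒ (c0=2, c1=0)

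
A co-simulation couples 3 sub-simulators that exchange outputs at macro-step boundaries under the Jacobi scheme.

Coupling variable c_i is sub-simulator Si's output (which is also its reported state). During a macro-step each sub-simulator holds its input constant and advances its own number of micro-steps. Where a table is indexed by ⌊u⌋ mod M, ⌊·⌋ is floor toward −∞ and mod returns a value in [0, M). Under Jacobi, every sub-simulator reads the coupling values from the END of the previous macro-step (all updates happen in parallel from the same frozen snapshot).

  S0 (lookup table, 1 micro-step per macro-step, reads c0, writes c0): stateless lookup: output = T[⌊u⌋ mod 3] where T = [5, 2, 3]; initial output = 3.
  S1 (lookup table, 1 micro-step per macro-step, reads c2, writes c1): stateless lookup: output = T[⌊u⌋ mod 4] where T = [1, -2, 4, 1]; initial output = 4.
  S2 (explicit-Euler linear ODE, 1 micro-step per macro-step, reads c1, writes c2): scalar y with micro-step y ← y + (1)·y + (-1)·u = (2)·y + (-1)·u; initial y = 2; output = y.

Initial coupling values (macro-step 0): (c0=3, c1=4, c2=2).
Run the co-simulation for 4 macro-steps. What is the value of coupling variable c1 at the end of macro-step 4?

c1 at macro-step 4 = 1

macro 1: S0 reads c0=3 → after 1×micro: 5; S1 reads c2=2 → after 1×micro: 4; S2 reads c1=4 → after 1×micro: 0 ⇒ (c0=5, c1=4, c2=0)
macro 2: S0 reads c0=5 → after 1×micro: 3; S1 reads c2=0 → after 1×micro: 1; S2 reads c1=4 → after 1×micro: -4 ⇒ (c0=3, c1=1, c2=-4)
macro 3: S0 reads c0=3 → after 1×micro: 5; S1 reads c2=-4 → after 1×micro: 1; S2 reads c1=1 → after 1×micro: -9 ⇒ (c0=5, c1=1, c2=-9)
macro 4: S0 reads c0=5 → after 1×micro: 3; S1 reads c2=-9 → after 1×micro: 1; S2 reads c1=1 → after 1×micro: -19 ⇒ (c0=3, c1=1, c2=-19)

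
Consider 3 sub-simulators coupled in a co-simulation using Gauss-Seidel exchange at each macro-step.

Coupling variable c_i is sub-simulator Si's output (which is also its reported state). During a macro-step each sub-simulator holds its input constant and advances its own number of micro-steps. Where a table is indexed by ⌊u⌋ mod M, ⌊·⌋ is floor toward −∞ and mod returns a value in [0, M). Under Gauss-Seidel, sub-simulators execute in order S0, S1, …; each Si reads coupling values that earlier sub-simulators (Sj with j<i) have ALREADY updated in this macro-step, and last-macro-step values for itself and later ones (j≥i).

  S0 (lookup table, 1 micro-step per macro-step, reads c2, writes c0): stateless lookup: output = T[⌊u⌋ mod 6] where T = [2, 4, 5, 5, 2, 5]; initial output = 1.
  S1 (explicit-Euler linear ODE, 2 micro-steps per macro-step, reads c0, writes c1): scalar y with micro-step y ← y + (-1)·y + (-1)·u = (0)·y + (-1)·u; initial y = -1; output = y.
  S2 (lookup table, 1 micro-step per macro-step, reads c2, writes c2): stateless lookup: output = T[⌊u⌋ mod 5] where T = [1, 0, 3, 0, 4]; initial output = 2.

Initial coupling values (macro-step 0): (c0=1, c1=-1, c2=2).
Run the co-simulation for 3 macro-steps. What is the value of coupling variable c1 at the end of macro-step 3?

macro 1: S0 reads c2=2 → after 1×micro: 5; S1 reads c0=5 → after 2×micro: -5; S2 reads c2=2 → after 1×micro: 3 ⇒ (c0=5, c1=-5, c2=3)
macro 2: S0 reads c2=3 → after 1×micro: 5; S1 reads c0=5 → after 2×micro: -5; S2 reads c2=3 → after 1×micro: 0 ⇒ (c0=5, c1=-5, c2=0)
macro 3: S0 reads c2=0 → after 1×micro: 2; S1 reads c0=2 → after 2×micro: -2; S2 reads c2=0 → after 1×micro: 1 ⇒ (c0=2, c1=-2, c2=1)

c1 at macro-step 3 = -2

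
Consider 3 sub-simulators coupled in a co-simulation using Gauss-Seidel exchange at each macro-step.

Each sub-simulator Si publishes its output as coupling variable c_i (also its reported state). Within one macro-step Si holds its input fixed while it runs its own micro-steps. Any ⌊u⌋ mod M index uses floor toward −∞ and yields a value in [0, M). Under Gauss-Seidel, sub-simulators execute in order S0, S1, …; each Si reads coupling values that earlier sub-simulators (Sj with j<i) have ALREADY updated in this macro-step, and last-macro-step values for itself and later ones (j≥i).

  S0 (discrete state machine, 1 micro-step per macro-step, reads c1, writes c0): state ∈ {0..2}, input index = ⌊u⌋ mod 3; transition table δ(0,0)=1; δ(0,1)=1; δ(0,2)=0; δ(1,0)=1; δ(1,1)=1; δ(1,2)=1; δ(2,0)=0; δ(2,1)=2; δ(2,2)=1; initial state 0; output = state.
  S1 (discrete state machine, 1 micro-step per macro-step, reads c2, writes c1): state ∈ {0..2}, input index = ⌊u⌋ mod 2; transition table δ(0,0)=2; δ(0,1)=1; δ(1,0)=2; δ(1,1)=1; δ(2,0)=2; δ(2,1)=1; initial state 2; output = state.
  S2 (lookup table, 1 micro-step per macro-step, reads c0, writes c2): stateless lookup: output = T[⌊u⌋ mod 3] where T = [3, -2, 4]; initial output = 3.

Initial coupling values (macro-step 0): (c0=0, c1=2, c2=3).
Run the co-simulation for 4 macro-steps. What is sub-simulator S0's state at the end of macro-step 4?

S0 state at macro-step 4 = 1

macro 1: S0 reads c1=2 → after 1×micro: 0; S1 reads c2=3 → after 1×micro: 1; S2 reads c0=0 → after 1×micro: 3 ⇒ (c0=0, c1=1, c2=3)
macro 2: S0 reads c1=1 → after 1×micro: 1; S1 reads c2=3 → after 1×micro: 1; S2 reads c0=1 → after 1×micro: -2 ⇒ (c0=1, c1=1, c2=-2)
macro 3: S0 reads c1=1 → after 1×micro: 1; S1 reads c2=-2 → after 1×micro: 2; S2 reads c0=1 → after 1×micro: -2 ⇒ (c0=1, c1=2, c2=-2)
macro 4: S0 reads c1=2 → after 1×micro: 1; S1 reads c2=-2 → after 1×micro: 2; S2 reads c0=1 → after 1×micro: -2 ⇒ (c0=1, c1=2, c2=-2)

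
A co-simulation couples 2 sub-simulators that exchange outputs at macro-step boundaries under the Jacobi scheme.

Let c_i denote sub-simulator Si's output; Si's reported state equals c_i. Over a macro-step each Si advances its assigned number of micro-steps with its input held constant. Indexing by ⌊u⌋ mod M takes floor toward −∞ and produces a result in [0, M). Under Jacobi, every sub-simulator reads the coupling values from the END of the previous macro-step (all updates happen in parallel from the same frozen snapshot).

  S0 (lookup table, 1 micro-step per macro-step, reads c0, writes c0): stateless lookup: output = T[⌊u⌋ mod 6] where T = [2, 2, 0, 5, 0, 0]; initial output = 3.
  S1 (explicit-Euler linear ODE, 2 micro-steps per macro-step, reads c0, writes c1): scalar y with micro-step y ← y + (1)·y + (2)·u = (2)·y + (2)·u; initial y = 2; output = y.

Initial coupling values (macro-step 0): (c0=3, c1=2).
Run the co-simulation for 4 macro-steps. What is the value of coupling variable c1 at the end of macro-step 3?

macro 1: S0 reads c0=3 → after 1×micro: 5; S1 reads c0=3 → after 2×micro: 26 ⇒ (c0=5, c1=26)
macro 2: S0 reads c0=5 → after 1×micro: 0; S1 reads c0=5 → after 2×micro: 134 ⇒ (c0=0, c1=134)
macro 3: S0 reads c0=0 → after 1×micro: 2; S1 reads c0=0 → after 2×micro: 536 ⇒ (c0=2, c1=536)
macro 4: S0 reads c0=2 → after 1×micro: 0; S1 reads c0=2 → after 2×micro: 2156 ⇒ (c0=0, c1=2156)

c1 at macro-step 3 = 536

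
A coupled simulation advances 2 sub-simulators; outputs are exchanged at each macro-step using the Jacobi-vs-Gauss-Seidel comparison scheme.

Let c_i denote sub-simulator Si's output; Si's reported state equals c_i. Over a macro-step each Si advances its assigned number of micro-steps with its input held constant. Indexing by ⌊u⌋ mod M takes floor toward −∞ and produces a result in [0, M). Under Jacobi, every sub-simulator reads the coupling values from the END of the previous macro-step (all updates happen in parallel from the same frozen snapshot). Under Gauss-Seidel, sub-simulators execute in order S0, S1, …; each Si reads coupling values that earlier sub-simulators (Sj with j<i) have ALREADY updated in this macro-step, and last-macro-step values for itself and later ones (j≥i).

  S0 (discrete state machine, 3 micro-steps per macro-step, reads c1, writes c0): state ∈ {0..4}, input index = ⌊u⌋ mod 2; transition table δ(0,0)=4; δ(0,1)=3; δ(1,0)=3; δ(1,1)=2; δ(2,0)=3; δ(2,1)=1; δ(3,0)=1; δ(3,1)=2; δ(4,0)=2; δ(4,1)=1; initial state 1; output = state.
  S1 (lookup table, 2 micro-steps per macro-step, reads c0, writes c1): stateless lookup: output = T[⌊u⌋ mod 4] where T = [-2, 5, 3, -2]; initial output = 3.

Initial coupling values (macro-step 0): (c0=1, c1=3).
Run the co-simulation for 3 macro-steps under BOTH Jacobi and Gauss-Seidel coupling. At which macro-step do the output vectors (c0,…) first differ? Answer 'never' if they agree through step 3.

first divergence at macro-step: 1

[Jacobi] macro 1: S0 reads c1=3 → after 3×micro: 2; S1 reads c0=1 → after 2×micro: 5 ⇒ (c0=2, c1=5)
[Jacobi] macro 2: S0 reads c1=5 → after 3×micro: 1; S1 reads c0=2 → after 2×micro: 3 ⇒ (c0=1, c1=3)
[Jacobi] macro 3: S0 reads c1=3 → after 3×micro: 2; S1 reads c0=1 → after 2×micro: 5 ⇒ (c0=2, c1=5)
[Gauss-Seidel] macro 1: S0 reads c1=3 → after 3×micro: 2; S1 reads c0=2 → after 2×micro: 3 ⇒ (c0=2, c1=3)
[Gauss-Seidel] macro 2: S0 reads c1=3 → after 3×micro: 1; S1 reads c0=1 → after 2×micro: 5 ⇒ (c0=1, c1=5)
[Gauss-Seidel] macro 3: S0 reads c1=5 → after 3×micro: 2; S1 reads c0=2 → after 2×micro: 3 ⇒ (c0=2, c1=3)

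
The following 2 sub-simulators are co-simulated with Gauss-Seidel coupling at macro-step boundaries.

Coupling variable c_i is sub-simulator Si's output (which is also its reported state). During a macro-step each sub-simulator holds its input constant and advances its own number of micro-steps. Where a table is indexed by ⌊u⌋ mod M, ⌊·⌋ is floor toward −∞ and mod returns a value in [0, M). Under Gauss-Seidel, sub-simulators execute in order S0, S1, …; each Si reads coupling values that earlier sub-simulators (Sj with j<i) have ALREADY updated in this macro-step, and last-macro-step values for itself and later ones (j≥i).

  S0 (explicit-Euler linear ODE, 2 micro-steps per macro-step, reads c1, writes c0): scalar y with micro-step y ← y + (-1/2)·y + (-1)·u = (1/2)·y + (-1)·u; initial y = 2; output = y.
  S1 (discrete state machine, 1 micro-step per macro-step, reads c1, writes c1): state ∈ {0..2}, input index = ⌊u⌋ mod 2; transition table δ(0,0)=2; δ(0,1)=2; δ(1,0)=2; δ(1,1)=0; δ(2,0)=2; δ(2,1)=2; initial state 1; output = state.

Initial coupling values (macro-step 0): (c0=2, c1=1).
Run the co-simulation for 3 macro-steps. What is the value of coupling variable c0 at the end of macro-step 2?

macro 1: S0 reads c1=1 → after 2×micro: -1; S1 reads c1=1 → after 1×micro: 0 ⇒ (c0=-1, c1=0)
macro 2: S0 reads c1=0 → after 2×micro: -1/4; S1 reads c1=0 → after 1×micro: 2 ⇒ (c0=-1/4, c1=2)
macro 3: S0 reads c1=2 → after 2×micro: -49/16; S1 reads c1=2 → after 1×micro: 2 ⇒ (c0=-49/16, c1=2)

c0 at macro-step 2 = -1/4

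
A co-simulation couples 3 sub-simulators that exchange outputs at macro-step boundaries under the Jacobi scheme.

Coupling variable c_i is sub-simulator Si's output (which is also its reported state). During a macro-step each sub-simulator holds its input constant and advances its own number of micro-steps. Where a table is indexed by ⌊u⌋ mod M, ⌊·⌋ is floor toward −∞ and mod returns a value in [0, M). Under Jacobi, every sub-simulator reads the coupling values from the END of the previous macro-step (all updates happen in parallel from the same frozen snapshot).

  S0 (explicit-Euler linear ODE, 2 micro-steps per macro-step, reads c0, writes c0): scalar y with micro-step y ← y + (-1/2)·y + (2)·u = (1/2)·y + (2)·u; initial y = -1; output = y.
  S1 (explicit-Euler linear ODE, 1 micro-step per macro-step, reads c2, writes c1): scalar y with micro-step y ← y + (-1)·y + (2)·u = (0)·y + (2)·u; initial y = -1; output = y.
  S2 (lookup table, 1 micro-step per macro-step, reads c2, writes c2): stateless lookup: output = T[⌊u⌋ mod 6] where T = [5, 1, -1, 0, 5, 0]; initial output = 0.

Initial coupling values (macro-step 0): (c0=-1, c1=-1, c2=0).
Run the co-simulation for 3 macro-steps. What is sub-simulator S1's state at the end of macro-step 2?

macro 1: S0 reads c0=-1 → after 2×micro: -13/4; S1 reads c2=0 → after 1×micro: 0; S2 reads c2=0 → after 1×micro: 5 ⇒ (c0=-13/4, c1=0, c2=5)
macro 2: S0 reads c0=-13/4 → after 2×micro: -169/16; S1 reads c2=5 → after 1×micro: 10; S2 reads c2=5 → after 1×micro: 0 ⇒ (c0=-169/16, c1=10, c2=0)
macro 3: S0 reads c0=-169/16 → after 2×micro: -2197/64; S1 reads c2=0 → after 1×micro: 0; S2 reads c2=0 → after 1×micro: 5 ⇒ (c0=-2197/64, c1=0, c2=5)

S1 state at macro-step 2 = 10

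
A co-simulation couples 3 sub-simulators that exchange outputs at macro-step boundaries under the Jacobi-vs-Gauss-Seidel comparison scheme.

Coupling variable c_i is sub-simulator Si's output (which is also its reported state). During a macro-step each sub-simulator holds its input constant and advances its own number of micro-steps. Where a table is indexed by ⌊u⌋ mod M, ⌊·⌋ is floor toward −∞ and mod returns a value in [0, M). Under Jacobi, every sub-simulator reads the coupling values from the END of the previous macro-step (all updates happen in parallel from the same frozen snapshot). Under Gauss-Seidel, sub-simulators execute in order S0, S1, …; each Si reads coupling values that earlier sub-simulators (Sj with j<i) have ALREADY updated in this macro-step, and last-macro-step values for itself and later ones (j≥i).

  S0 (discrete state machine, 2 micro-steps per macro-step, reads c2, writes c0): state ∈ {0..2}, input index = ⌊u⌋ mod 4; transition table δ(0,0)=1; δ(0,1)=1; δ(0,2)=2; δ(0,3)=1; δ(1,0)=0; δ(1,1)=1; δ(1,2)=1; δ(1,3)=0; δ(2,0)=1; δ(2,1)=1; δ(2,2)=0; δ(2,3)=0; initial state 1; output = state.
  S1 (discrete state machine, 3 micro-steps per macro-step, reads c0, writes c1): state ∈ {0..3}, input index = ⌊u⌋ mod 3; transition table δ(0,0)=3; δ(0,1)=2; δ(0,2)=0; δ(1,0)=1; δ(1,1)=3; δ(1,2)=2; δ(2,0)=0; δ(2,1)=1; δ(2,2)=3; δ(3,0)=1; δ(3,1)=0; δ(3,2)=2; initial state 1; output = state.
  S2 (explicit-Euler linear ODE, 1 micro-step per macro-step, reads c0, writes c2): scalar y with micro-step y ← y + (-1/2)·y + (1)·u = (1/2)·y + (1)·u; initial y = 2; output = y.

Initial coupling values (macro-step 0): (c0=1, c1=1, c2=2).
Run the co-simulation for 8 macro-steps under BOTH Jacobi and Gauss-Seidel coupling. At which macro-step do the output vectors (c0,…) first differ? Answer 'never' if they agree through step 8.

first divergence at macro-step: never

[Jacobi] macro 1: S0 reads c2=2 → after 2×micro: 1; S1 reads c0=1 → after 3×micro: 2; S2 reads c0=1 → after 1×micro: 2 ⇒ (c0=1, c1=2, c2=2)
[Jacobi] macro 2: S0 reads c2=2 → after 2×micro: 1; S1 reads c0=1 → after 3×micro: 0; S2 reads c0=1 → after 1×micro: 2 ⇒ (c0=1, c1=0, c2=2)
[Jacobi] macro 3: S0 reads c2=2 → after 2×micro: 1; S1 reads c0=1 → after 3×micro: 3; S2 reads c0=1 → after 1×micro: 2 ⇒ (c0=1, c1=3, c2=2)
[Jacobi] macro 4: S0 reads c2=2 → after 2×micro: 1; S1 reads c0=1 → after 3×micro: 1; S2 reads c0=1 → after 1×micro: 2 ⇒ (c0=1, c1=1, c2=2)
[Jacobi] macro 5: S0 reads c2=2 → after 2×micro: 1; S1 reads c0=1 → after 3×micro: 2; S2 reads c0=1 → after 1×micro: 2 ⇒ (c0=1, c1=2, c2=2)
[Jacobi] macro 6: S0 reads c2=2 → after 2×micro: 1; S1 reads c0=1 → after 3×micro: 0; S2 reads c0=1 → after 1×micro: 2 ⇒ (c0=1, c1=0, c2=2)
[Jacobi] macro 7: S0 reads c2=2 → after 2×micro: 1; S1 reads c0=1 → after 3×micro: 3; S2 reads c0=1 → after 1×micro: 2 ⇒ (c0=1, c1=3, c2=2)
[Jacobi] macro 8: S0 reads c2=2 → after 2×micro: 1; S1 reads c0=1 → after 3×micro: 1; S2 reads c0=1 → after 1×micro: 2 ⇒ (c0=1, c1=1, c2=2)
[Gauss-Seidel] macro 1: S0 reads c2=2 → after 2×micro: 1; S1 reads c0=1 → after 3×micro: 2; S2 reads c0=1 → after 1×micro: 2 ⇒ (c0=1, c1=2, c2=2)
[Gauss-Seidel] macro 2: S0 reads c2=2 → after 2×micro: 1; S1 reads c0=1 → after 3×micro: 0; S2 reads c0=1 → after 1×micro: 2 ⇒ (c0=1, c1=0, c2=2)
[Gauss-Seidel] macro 3: S0 reads c2=2 → after 2×micro: 1; S1 reads c0=1 → after 3×micro: 3; S2 reads c0=1 → after 1×micro: 2 ⇒ (c0=1, c1=3, c2=2)
[Gauss-Seidel] macro 4: S0 reads c2=2 → after 2×micro: 1; S1 reads c0=1 → after 3×micro: 1; S2 reads c0=1 → after 1×micro: 2 ⇒ (c0=1, c1=1, c2=2)
[Gauss-Seidel] macro 5: S0 reads c2=2 → after 2×micro: 1; S1 reads c0=1 → after 3×micro: 2; S2 reads c0=1 → after 1×micro: 2 ⇒ (c0=1, c1=2, c2=2)
[Gauss-Seidel] macro 6: S0 reads c2=2 → after 2×micro: 1; S1 reads c0=1 → after 3×micro: 0; S2 reads c0=1 → after 1×micro: 2 ⇒ (c0=1, c1=0, c2=2)
[Gauss-Seidel] macro 7: S0 reads c2=2 → after 2×micro: 1; S1 reads c0=1 → after 3×micro: 3; S2 reads c0=1 → after 1×micro: 2 ⇒ (c0=1, c1=3, c2=2)
[Gauss-Seidel] macro 8: S0 reads c2=2 → after 2×micro: 1; S1 reads c0=1 → after 3×micro: 1; S2 reads c0=1 → after 1×micro: 2 ⇒ (c0=1, c1=1, c2=2)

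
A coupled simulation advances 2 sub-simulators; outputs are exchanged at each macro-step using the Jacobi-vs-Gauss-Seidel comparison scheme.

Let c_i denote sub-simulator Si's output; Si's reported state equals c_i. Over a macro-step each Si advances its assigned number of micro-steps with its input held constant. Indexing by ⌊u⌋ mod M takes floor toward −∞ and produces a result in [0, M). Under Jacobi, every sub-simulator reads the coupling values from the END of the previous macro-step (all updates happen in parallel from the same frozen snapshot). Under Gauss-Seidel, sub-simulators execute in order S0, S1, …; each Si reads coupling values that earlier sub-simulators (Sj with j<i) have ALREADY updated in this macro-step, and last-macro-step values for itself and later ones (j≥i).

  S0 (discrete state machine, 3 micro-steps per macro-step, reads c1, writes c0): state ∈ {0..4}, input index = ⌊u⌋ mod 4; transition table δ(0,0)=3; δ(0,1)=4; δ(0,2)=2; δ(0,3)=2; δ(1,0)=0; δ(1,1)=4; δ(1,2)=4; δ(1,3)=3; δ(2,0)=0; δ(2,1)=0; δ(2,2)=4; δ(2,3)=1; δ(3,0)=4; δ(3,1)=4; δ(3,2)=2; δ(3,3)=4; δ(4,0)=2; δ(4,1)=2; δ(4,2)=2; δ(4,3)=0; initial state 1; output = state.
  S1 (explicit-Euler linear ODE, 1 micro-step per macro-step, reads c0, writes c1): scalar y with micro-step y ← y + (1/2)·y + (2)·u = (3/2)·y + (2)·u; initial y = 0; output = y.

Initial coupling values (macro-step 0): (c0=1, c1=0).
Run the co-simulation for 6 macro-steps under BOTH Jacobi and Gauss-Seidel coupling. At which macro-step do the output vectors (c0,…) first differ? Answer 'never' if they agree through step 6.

[Jacobi] macro 1: S0 reads c1=0 → after 3×micro: 4; S1 reads c0=1 → after 1×micro: 2 ⇒ (c0=4, c1=2)
[Jacobi] macro 2: S0 reads c1=2 → after 3×micro: 2; S1 reads c0=4 → after 1×micro: 11 ⇒ (c0=2, c1=11)
[Jacobi] macro 3: S0 reads c1=11 → after 3×micro: 4; S1 reads c0=2 → after 1×micro: 41/2 ⇒ (c0=4, c1=41/2)
[Jacobi] macro 4: S0 reads c1=41/2 → after 3×micro: 3; S1 reads c0=4 → after 1×micro: 155/4 ⇒ (c0=3, c1=155/4)
[Jacobi] macro 5: S0 reads c1=155/4 → after 3×micro: 2; S1 reads c0=3 → after 1×micro: 513/8 ⇒ (c0=2, c1=513/8)
[Jacobi] macro 6: S0 reads c1=513/8 → after 3×micro: 4; S1 reads c0=2 → after 1×micro: 1603/16 ⇒ (c0=4, c1=1603/16)
[Gauss-Seidel] macro 1: S0 reads c1=0 → after 3×micro: 4; S1 reads c0=4 → after 1×micro: 8 ⇒ (c0=4, c1=8)
[Gauss-Seidel] macro 2: S0 reads c1=8 → after 3×micro: 3; S1 reads c0=3 → after 1×micro: 18 ⇒ (c0=3, c1=18)
[Gauss-Seidel] macro 3: S0 reads c1=18 → after 3×micro: 2; S1 reads c0=2 → after 1×micro: 31 ⇒ (c0=2, c1=31)
[Gauss-Seidel] macro 4: S0 reads c1=31 → after 3×micro: 4; S1 reads c0=4 → after 1×micro: 109/2 ⇒ (c0=4, c1=109/2)
[Gauss-Seidel] macro 5: S0 reads c1=109/2 → after 3×micro: 2; S1 reads c0=2 → after 1×micro: 343/4 ⇒ (c0=2, c1=343/4)
[Gauss-Seidel] macro 6: S0 reads c1=343/4 → after 3×micro: 2; S1 reads c0=2 → after 1×micro: 1061/8 ⇒ (c0=2, c1=1061/8)

first divergence at macro-step: 1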